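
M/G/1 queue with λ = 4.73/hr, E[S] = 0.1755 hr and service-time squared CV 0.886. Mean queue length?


ρ = λ·E[S] = 4.73·0.1755 = 0.8301
Lq = ρ²(1+C_s²)/(2(1−ρ)) = 0.6891·(1+0.886)/(2·0.1699)
= 0.6891·1.8860/0.3398 = 3.82502

Final: 3.82502


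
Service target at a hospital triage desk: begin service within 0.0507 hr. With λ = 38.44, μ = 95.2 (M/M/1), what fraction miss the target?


ρ = 38.44/95.2 = 0.4038
P(Wq > t) = ρ·e^{−(μ−λ)t} = 0.4038·e^{−2.8777}
= 0.4038·0.056262 = 0.022718

Final: 0.022718


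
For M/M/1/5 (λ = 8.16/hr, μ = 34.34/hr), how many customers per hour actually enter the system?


ρ = 0.2376; P_K = (1−ρ)ρ^5/(1−ρ^6) = 0.0005777
λ_eff = λ(1 − P_K) = 8.16·(1 − 0.0005777) = 8.16·0.999422 = 8.1553 /hr

Final: 8.1553 /hr


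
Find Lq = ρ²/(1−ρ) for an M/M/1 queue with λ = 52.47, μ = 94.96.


ρ = 52.47/94.96 = 0.5525
Lq = ρ²/(1−ρ) = 0.3053/0.4475 = 0.6823

Final: 0.6823


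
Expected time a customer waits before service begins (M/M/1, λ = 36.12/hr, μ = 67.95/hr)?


ρ = 36.12/67.95 = 0.5316
Wq = ρ/(μ−λ) = 0.5316/(67.95 − 36.12) = 0.5316/31.83 = 0.01670 hr

Final: 0.01670 hr


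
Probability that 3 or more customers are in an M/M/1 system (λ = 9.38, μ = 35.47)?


ρ = 9.38/35.47 = 0.2644
P(N ≥ n) = ρ^n = 0.2644^3 = 0.018494

Final: 0.018494


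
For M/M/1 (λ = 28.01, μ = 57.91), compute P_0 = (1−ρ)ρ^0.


ρ = 28.01/57.91 = 0.4837
P_n = (1−ρ)·ρ^n = (1 − 0.4837)·0.4837^0 = 0.5163·1.000000 = 0.516318

Final: 0.516318


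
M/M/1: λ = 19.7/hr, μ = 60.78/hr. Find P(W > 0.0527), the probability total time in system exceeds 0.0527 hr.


W ~ Exponential(μ−λ) for M/M/1.
μ − λ = 60.78 − 19.7 = 41.0800
P(W > t) = e^{−(μ−λ)t} = e^{−2.1649} = 0.114760

Final: 0.114760


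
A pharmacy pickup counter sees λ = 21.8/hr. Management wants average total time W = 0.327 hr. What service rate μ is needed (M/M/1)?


W = 1/(μ−λ) ⇒ μ − λ = 1/W = 1/0.327 = 3.0581
μ = λ + 1/W = 21.8 + 3.0581 = 24.8581 per hr

Final: 24.8581 /hr


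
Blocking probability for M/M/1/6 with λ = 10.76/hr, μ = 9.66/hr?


ρ = λ/μ = 10.76/9.66 = 1.1139
P_K = (1−ρ)ρ^K/(1−ρ^(K+1)) = (-0.1139·1.909901)/(1 − 2.127385)
= -0.217484/-1.127385 = 0.192910

Final: 0.192910


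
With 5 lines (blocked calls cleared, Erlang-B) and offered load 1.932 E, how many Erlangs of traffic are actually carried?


B(5,1.932) = 0.032963 (Erlang-B)
Carried load = a(1 − B) = 1.932·(1 − 0.032963) = 1.932·0.967037 = 1.8683 E

Final: 1.8683 Erlangs


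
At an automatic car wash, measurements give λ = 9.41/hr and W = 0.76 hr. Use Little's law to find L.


L = λW = 9.41·0.76 = 7.1516

Final: 7.1516


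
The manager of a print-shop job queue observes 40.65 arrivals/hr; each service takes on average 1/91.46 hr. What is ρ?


ρ = λ/μ = 40.65/91.46 = 0.4445

Final: 0.4445


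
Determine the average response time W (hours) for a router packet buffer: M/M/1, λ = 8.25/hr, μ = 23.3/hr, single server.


W = 1/(μ−λ) = 1/(23.3 − 8.25) = 1/15.05 = 0.06645 hr

Final: 0.06645 hr


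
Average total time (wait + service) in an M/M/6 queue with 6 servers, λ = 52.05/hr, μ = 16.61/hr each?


a = 3.1337; ρ = 0.5223; P₀ = 0.042624
Lq = P₀·a^c·ρ/(c!(1−ρ)²) = 0.12828
Wq = Lq/λ = 0.12828/52.05 = 0.002465 hr
W = Wq + 1/μ = 0.002465 + 0.06020 = 0.06267 hr

Final: 0.06267 hr


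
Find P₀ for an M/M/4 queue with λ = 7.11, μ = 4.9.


a = λ/μ = 7.11/4.9 = 1.4510; ρ = a/c = 0.3628
Σ_{k=0}^{3} a^k/k! (terms k=0..3) = 1.00000 + 1.45102 + 1.05273 + 0.50918 = 4.01293
Tail: a^4/(4!(1−ρ)) = 4.43296/(24·0.6372) = 0.28985
P₀ = 1/(4.01293 + 0.28985) = 1/4.30278 = 0.232408

Final: 0.232408


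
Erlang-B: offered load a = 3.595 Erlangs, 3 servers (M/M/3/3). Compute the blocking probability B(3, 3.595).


B(c,a) = (a^c/c!) / Σ_{k=0}^{c} a^k/k!
a^3/3! = 7.743645
Σ terms (k=0..3): 1.00000 + 3.59500 + 6.46201 + 7.74364 = 18.800657
B = 7.743645/18.800657 = 0.411882

Final: 0.411882


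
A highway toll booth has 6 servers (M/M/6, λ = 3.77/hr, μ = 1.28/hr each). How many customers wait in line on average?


a = λ/μ = 2.9453; ρ = a/6 = 0.4909
P₀ = 0.051801
Lq = P₀·a^c·ρ / (c!·(1−ρ)²) = 0.051801·652.81223·0.4909/(720·0.25920)
= 0.08895

Final: 0.08895


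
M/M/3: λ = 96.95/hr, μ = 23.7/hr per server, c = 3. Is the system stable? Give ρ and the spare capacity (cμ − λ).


Total capacity cμ = 3·23.7 = 71.10/hr
ρ = λ/(cμ) = 96.95/71.10 = 1.3636
Stable ⇔ ρ < 1: NO
Spare capacity = cμ − λ = 71.10 − 96.95 = -25.85/hr

Final: ρ = 1.3636; unstable; margin = -25.85/hr


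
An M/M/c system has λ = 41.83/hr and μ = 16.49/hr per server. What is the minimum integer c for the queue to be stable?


Stability requires cμ > λ ⇔ c > λ/μ.
λ/μ = 41.83/16.49 = 2.5367
Minimum integer c = ⌊2.5367⌋ + 1 = 3
Check: 3·16.49 = 49.47 > 41.83, while 2·16.49 = 32.98 ≤ 41.83

Final: 3 servers


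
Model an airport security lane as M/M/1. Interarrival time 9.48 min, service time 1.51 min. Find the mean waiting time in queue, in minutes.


λ = 60/9.48 = 6.3291 /hr
μ = 60/1.51 = 39.7351 /hr
ρ = λ/μ = 6.3291/39.7351 = 0.1593
Wq = ρ/(μ−λ) = 0.1593/(39.7351−6.3291) = 0.004768 hr
In minutes: 0.004768·60 = 0.2861 min

Final: 0.2861 min


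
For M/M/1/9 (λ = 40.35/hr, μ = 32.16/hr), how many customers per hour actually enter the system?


ρ = 1.2547; P_K = (1−ρ)ρ^9/(1−ρ^10) = 0.226394
λ_eff = λ(1 − P_K) = 40.35·(1 − 0.226394) = 40.35·0.773606 = 31.2150 /hr

Final: 31.2150 /hr


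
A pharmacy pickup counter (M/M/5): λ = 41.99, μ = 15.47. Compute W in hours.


a = 2.7143; ρ = 0.5429; P₀ = 0.063784
Lq = P₀·a^c·ρ/(c!(1−ρ)²) = 0.20342
Wq = Lq/λ = 0.20342/41.99 = 0.004844 hr
W = Wq + 1/μ = 0.004844 + 0.06464 = 0.06949 hr

Final: 0.06949 hr


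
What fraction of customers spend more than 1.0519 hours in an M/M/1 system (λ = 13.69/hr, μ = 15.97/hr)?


W ~ Exponential(μ−λ) for M/M/1.
μ − λ = 15.97 − 13.69 = 2.2800
P(W > t) = e^{−(μ−λ)t} = e^{−2.3983} = 0.090869

Final: 0.090869


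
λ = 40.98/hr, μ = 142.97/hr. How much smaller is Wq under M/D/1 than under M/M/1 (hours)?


ρ = 40.98/142.97 = 0.2866
Wq(M/M/1) = ρ/(μ−λ) = 0.2866/101.99 = 0.002810 hr
Wq(M/D/1) = ρ/(2(μ−λ)) = 0.001405 hr
Savings = 0.002810 − 0.001405 = 0.001405 hr

Final: 0.001405 hr


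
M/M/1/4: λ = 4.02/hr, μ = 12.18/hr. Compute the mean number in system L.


ρ = 4.02/12.18 = 0.3300
L = ρ[1 − (K+1)ρ^K + Kρ^(K+1)] / [(1−ρ)(1−ρ^(K+1))]
Numerator: 0.3300·(1 − 5·0.011866 + 4·0.003916) = 0.315637
Denominator: (0.6700)·(0.996084) = 0.667327
L = 0.315637/0.667327 = 0.4730

Final: 0.4730


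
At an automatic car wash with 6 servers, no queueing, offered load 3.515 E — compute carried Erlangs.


B(6,3.515) = 0.083471 (Erlang-B)
Carried load = a(1 − B) = 3.515·(1 − 0.083471) = 3.515·0.916529 = 3.2216 E

Final: 3.2216 Erlangs


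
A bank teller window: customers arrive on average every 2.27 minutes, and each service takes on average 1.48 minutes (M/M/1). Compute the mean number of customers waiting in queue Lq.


λ = 60/2.27 = 26.4317 /hr
μ = 60/1.48 = 40.5405 /hr
ρ = λ/μ = 26.4317/40.5405 = 0.6520
Lq = ρ²/(1−ρ) = 0.4251/0.3480 = 1.2214

Final: 1.2214


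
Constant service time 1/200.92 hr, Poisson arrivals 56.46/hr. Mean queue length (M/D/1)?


ρ = 56.46/200.92 = 0.2810
M/D/1: Lq = ρ²/(2(1−ρ)) = 0.07897/(2·0.7190) = 0.05491

Final: 0.05491


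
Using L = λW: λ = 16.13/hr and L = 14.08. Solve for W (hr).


W = L/λ = 14.08/16.13 = 0.8729 hr

Final: 0.8729 hr


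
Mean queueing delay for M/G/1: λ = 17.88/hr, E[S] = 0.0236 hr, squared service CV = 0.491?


ρ = λ·E[S] = 17.88·0.0236 = 0.4220
E[S²] = E[S]²(1+C_s²) = 0.0236²·(1+0.491) = 0.0008304
Wq = λ·E[S²]/(2(1−ρ)) = 17.88·0.0008304/(2·0.5780) = 0.01284 hr

Final: 0.01284 hr


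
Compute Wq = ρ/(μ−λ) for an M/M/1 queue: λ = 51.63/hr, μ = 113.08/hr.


ρ = 51.63/113.08 = 0.4566
Wq = ρ/(μ−λ) = 0.4566/(113.08 − 51.63) = 0.4566/61.45 = 0.007430 hr

Final: 0.007430 hr


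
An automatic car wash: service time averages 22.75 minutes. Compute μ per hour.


μ = 1/(service time) in consistent units.
1 hour = 60 min, so μ = 60/22.75 = 2.6374 per hour

Final: 2.6374 /hr


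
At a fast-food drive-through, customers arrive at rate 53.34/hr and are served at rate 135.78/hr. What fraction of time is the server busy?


ρ = λ/μ = 53.34/135.78 = 0.3928

Final: 0.3928


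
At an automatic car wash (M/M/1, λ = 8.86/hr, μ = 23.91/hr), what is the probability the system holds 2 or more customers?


ρ = 8.86/23.91 = 0.3706
P(N ≥ n) = ρ^n = 0.3706^2 = 0.137312

Final: 0.137312


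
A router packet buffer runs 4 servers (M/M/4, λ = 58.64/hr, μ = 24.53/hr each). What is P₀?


a = λ/μ = 58.64/24.53 = 2.3905; ρ = a/c = 0.5976
Σ_{k=0}^{3} a^k/k! (terms k=0..3) = 1.00000 + 2.39054 + 2.85735 + 2.27687 = 8.52476
Tail: a^4/(4!(1−ρ)) = 32.65770/(24·0.4024) = 3.38185
P₀ = 1/(8.52476 + 3.38185) = 1/11.90661 = 0.083987

Final: 0.083987


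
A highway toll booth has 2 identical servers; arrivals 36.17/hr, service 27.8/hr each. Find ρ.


ρ = λ/(cμ) = 36.17/(2·27.8) = 36.17/55.60 = 0.6505

Final: 0.6505


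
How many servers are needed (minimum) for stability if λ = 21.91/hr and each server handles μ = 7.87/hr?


Stability requires cμ > λ ⇔ c > λ/μ.
λ/μ = 21.91/7.87 = 2.7840
Minimum integer c = ⌊2.7840⌋ + 1 = 3
Check: 3·7.87 = 23.61 > 21.91, while 2·7.87 = 15.74 ≤ 21.91

Final: 3 servers


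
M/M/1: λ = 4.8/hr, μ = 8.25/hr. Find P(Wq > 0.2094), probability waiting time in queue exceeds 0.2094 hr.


ρ = 4.8/8.25 = 0.5818
P(Wq > t) = ρ·e^{−(μ−λ)t} = 0.5818·e^{−0.7224}
= 0.5818·0.485571 = 0.282514

Final: 0.282514


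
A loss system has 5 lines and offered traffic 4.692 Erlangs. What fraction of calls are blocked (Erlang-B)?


B(c,a) = (a^c/c!) / Σ_{k=0}^{c} a^k/k!
a^5/5! = 18.949981
Σ terms (k=0..5): 1.00000 + 4.69200 + 11.00743 + 17.21562 + 20.19393 + 18.94998 = 73.058963
B = 18.949981/73.058963 = 0.259379

Final: 0.259379


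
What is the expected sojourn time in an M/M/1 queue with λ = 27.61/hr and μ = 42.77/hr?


W = 1/(μ−λ) = 1/(42.77 − 27.61) = 1/15.16 = 0.06596 hr

Final: 0.06596 hr


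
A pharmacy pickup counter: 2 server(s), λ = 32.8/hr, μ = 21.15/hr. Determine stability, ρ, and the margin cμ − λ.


Total capacity cμ = 2·21.15 = 42.30/hr
ρ = λ/(cμ) = 32.8/42.30 = 0.7754
Stable ⇔ ρ < 1: YES
Spare capacity = cμ − λ = 42.30 − 32.8 = 9.50/hr

Final: ρ = 0.7754; stable; margin = 9.50/hr


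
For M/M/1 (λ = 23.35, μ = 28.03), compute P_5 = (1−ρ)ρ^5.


ρ = 23.35/28.03 = 0.8330
P_n = (1−ρ)·ρ^n = (1 − 0.8330)·0.8330^5 = 0.1670·0.401161 = 0.066979

Final: 0.066979


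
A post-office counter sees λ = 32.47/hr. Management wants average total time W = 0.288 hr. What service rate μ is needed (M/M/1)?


W = 1/(μ−λ) ⇒ μ − λ = 1/W = 1/0.288 = 3.4722
μ = λ + 1/W = 32.47 + 3.4722 = 35.9422 per hr

Final: 35.9422 /hr


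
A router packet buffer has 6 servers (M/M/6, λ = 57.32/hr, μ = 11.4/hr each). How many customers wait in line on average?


a = λ/μ = 5.0281; ρ = a/6 = 0.8380
P₀ = 0.004314
Lq = P₀·a^c·ρ / (c!·(1−ρ)²) = 0.004314·16158.75820·0.8380/(720·0.02624)
= 3.09187

Final: 3.09187


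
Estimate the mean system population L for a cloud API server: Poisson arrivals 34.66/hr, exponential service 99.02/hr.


ρ = λ/μ = 34.66/99.02 = 0.3500
L = ρ/(1−ρ) = 0.3500/(1 − 0.3500) = 0.3500/0.6500 = 0.5385

Final: 0.5385


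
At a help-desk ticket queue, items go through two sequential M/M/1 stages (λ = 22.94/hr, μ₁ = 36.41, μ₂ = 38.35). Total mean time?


Each node sees arrival rate λ = 22.94/hr (tandem ⇒ throughput preserved).
W₁ = 1/(μ₁−λ) = 1/(36.41−22.94) = 0.07424 hr
W₂ = 1/(μ₂−λ) = 1/(38.35−22.94) = 0.06489 hr
W_total = W₁ + W₂ = 0.07424 + 0.06489 = 0.13913 hr

Final: 0.13913 hr


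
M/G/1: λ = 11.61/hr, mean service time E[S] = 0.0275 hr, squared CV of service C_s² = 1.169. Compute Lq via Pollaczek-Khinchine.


ρ = λ·E[S] = 11.61·0.0275 = 0.3193
Lq = ρ²(1+C_s²)/(2(1−ρ)) = 0.1019·(1+1.169)/(2·0.6807)
= 0.1019·2.1690/1.3615 = 0.16240

Final: 0.16240


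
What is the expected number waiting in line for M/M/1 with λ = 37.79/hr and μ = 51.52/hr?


ρ = 37.79/51.52 = 0.7335
Lq = ρ²/(1−ρ) = 0.5380/0.2665 = 2.0189

Final: 2.0189


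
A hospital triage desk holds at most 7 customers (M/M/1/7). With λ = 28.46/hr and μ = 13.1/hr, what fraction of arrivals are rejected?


ρ = λ/μ = 28.46/13.1 = 2.1725
P_K = (1−ρ)ρ^K/(1−ρ^(K+1)) = (-1.1725·228.425824)/(1 − 496.259462)
= -267.833638/-495.259462 = 0.540795

Final: 0.540795


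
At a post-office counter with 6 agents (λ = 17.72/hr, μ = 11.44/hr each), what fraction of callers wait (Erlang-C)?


a = λ/μ = 1.5490; ρ = a/6 = 0.2582
P₀ = 0.212406 (from M/M/c formula)
C(c,a) = [a^c/(c!(1−ρ))]·P₀ = [13.81103/(720·0.7418)]·0.212406
= 0.02586·0.212406 = 0.005492

Final: 0.005492


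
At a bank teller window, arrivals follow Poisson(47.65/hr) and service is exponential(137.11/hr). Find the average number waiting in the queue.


ρ = 47.65/137.11 = 0.3475
Lq = ρ²/(1−ρ) = 0.1208/0.6525 = 0.1851

Final: 0.1851


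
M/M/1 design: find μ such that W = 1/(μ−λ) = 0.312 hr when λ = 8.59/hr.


W = 1/(μ−λ) ⇒ μ − λ = 1/W = 1/0.312 = 3.2051
μ = λ + 1/W = 8.59 + 3.2051 = 11.7951 per hr

Final: 11.7951 /hr


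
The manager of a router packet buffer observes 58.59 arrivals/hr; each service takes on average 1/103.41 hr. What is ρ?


ρ = λ/μ = 58.59/103.41 = 0.5666

Final: 0.5666


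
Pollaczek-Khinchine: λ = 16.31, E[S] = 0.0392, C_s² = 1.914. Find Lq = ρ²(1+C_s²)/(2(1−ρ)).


ρ = λ·E[S] = 16.31·0.0392 = 0.6394
Lq = ρ²(1+C_s²)/(2(1−ρ)) = 0.4088·(1+1.914)/(2·0.3606)
= 0.4088·2.9140/0.7213 = 1.65141

Final: 1.65141


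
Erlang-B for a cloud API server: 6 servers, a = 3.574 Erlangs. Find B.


B(c,a) = (a^c/c!) / Σ_{k=0}^{c} a^k/k!
a^6/6! = 2.894642
Σ terms (k=0..6): 1.00000 + 3.57400 + 6.38674 + 7.60873 + 6.79840 + 4.85950 + 2.89464 = 33.122016
B = 2.894642/33.122016 = 0.087393

Final: 0.087393


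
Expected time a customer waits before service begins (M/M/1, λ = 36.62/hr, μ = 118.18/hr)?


ρ = 36.62/118.18 = 0.3099
Wq = ρ/(μ−λ) = 0.3099/(118.18 − 36.62) = 0.3099/81.56 = 0.003799 hr

Final: 0.003799 hr


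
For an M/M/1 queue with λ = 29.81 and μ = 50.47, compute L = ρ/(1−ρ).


ρ = λ/μ = 29.81/50.47 = 0.5906
L = ρ/(1−ρ) = 0.5906/(1 − 0.5906) = 0.5906/0.4094 = 1.4429

Final: 1.4429


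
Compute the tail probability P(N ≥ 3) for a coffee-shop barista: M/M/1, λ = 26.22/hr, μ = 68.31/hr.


ρ = 26.22/68.31 = 0.3838
P(N ≥ n) = ρ^n = 0.3838^3 = 0.056552

Final: 0.056552


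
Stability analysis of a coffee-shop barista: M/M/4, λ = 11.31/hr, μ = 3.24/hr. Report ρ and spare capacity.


Total capacity cμ = 4·3.24 = 12.96/hr
ρ = λ/(cμ) = 11.31/12.96 = 0.8727
Stable ⇔ ρ < 1: YES
Spare capacity = cμ − λ = 12.96 − 11.31 = 1.65/hr

Final: ρ = 0.8727; stable; margin = 1.65/hr


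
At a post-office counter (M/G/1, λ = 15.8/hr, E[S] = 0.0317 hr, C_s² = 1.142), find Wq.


ρ = λ·E[S] = 15.8·0.0317 = 0.5009
E[S²] = E[S]²(1+C_s²) = 0.0317²·(1+1.142) = 0.002152
Wq = λ·E[S²]/(2(1−ρ)) = 15.8·0.002152/(2·0.4991) = 0.03407 hr

Final: 0.03407 hr


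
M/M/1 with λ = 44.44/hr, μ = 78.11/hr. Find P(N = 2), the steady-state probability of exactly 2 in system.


ρ = 44.44/78.11 = 0.5689
P_n = (1−ρ)·ρ^n = (1 − 0.5689)·0.5689^2 = 0.4311·0.323694 = 0.139531

Final: 0.139531


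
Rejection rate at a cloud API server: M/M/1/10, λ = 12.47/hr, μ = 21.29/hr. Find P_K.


ρ = λ/μ = 12.47/21.29 = 0.5857
P_K = (1−ρ)ρ^K/(1−ρ^(K+1)) = (0.4143·0.004752)/(1 − 0.002784)
= 0.001969/0.997216 = 0.001974

Final: 0.001974


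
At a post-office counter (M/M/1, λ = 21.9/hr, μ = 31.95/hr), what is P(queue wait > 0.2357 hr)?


ρ = 21.9/31.95 = 0.6854
P(Wq > t) = ρ·e^{−(μ−λ)t} = 0.6854·e^{−2.3688}
= 0.6854·0.093594 = 0.064154

Final: 0.064154


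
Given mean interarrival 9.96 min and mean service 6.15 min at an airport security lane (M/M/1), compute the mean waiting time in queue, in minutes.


λ = 60/9.96 = 6.0241 /hr
μ = 60/6.15 = 9.7561 /hr
ρ = λ/μ = 6.0241/9.7561 = 0.6175
Wq = ρ/(μ−λ) = 0.6175/(9.7561−6.0241) = 0.16545 hr
In minutes: 0.16545·60 = 9.927 min

Final: 9.927 min


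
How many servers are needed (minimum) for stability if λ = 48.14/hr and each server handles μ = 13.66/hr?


Stability requires cμ > λ ⇔ c > λ/μ.
λ/μ = 48.14/13.66 = 3.5242
Minimum integer c = ⌊3.5242⌋ + 1 = 4
Check: 4·13.66 = 54.64 > 48.14, while 3·13.66 = 40.98 ≤ 48.14

Final: 4 servers


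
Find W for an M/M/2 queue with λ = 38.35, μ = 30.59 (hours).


a = 1.2537; ρ = 0.6268; P₀ = 0.229378
Lq = P₀·a^c·ρ/(c!(1−ρ)²) = 0.81144
Wq = Lq/λ = 0.81144/38.35 = 0.02116 hr
W = Wq + 1/μ = 0.02116 + 0.03269 = 0.05385 hr

Final: 0.05385 hr


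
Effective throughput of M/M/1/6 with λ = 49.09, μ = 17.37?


ρ = 2.8261; P_K = (1−ρ)ρ^6/(1−ρ^7) = 0.646609
λ_eff = λ(1 − P_K) = 49.09·(1 − 0.646609) = 49.09·0.353391 = 17.3480 /hr

Final: 17.3480 /hr


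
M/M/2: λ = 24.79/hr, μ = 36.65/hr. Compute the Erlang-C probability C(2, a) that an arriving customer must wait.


a = λ/μ = 0.6764; ρ = a/2 = 0.3382
P₀ = 0.494546 (from M/M/c formula)
C(c,a) = [a^c/(c!(1−ρ))]·P₀ = [0.45751/(2·0.6618)]·0.494546
= 0.34566·0.494546 = 0.170944

Final: 0.170944


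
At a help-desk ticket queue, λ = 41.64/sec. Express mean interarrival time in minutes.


Mean interarrival time = 1/λ = 1/41.64 second = 0.02402 second
In minutes: 0.02402 × 0.0166667 = 0.0004003 min

Final: 0.0004003 min


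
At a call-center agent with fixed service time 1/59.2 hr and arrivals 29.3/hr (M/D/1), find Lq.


ρ = 29.3/59.2 = 0.4949
M/D/1: Lq = ρ²/(2(1−ρ)) = 0.2450/(2·0.5051) = 0.24250

Final: 0.24250


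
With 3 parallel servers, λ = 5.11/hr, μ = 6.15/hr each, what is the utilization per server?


ρ = λ/(cμ) = 5.11/(3·6.15) = 5.11/18.45 = 0.2770

Final: 0.2770


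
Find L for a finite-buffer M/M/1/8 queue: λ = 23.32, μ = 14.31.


ρ = 23.32/14.31 = 1.6296
L = ρ[1 − (K+1)ρ^K + Kρ^(K+1)] / [(1−ρ)(1−ρ^(K+1))]
Numerator: 1.6296·(1 − 9·49.740632 + 8·81.058808) = 328.867038
Denominator: (-0.6296)·(-80.058808) = 50.407397
L = 328.867038/50.407397 = 6.5242

Final: 6.5242


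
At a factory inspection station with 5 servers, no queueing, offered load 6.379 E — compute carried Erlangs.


B(5,6.379) = 0.386055 (Erlang-B)
Carried load = a(1 − B) = 6.379·(1 − 0.386055) = 6.379·0.613945 = 3.9164 E

Final: 3.9164 Erlangs


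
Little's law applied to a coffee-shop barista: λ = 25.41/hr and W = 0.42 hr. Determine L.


L = λW = 25.41·0.42 = 10.6722

Final: 10.6722


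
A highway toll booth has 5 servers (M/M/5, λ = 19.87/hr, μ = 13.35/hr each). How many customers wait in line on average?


a = λ/μ = 1.4884; ρ = a/5 = 0.2977
P₀ = 0.225391
Lq = P₀·a^c·ρ / (c!·(1−ρ)²) = 0.225391·7.30437·0.2977/(120·0.49326)
= 0.008280

Final: 0.008280


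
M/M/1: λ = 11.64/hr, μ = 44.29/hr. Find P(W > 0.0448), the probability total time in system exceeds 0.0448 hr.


W ~ Exponential(μ−λ) for M/M/1.
μ − λ = 44.29 − 11.64 = 32.6500
P(W > t) = e^{−(μ−λ)t} = e^{−1.4627} = 0.231605

Final: 0.231605


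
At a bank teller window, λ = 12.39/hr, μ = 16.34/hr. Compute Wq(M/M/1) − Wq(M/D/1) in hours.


ρ = 12.39/16.34 = 0.7583
Wq(M/M/1) = ρ/(μ−λ) = 0.7583/3.95 = 0.19197 hr
Wq(M/D/1) = ρ/(2(μ−λ)) = 0.09598 hr
Savings = 0.19197 − 0.09598 = 0.09598 hr

Final: 0.09598 hr


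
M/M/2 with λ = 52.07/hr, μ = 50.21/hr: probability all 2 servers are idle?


a = λ/μ = 52.07/50.21 = 1.0370; ρ = a/c = 0.5185
Σ_{k=0}^{1} a^k/k! (terms k=0..1) = 1.00000 + 1.03704 = 2.03704
Tail: a^2/(2!(1−ρ)) = 1.07546/(2·0.4815) = 1.11683
P₀ = 1/(2.03704 + 1.11683) = 1/3.15388 = 0.317070

Final: 0.317070


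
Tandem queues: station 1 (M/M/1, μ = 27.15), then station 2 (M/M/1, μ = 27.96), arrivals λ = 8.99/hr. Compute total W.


Each node sees arrival rate λ = 8.99/hr (tandem ⇒ throughput preserved).
W₁ = 1/(μ₁−λ) = 1/(27.15−8.99) = 0.05507 hr
W₂ = 1/(μ₂−λ) = 1/(27.96−8.99) = 0.05271 hr
W_total = W₁ + W₂ = 0.05507 + 0.05271 = 0.10778 hr

Final: 0.10778 hr


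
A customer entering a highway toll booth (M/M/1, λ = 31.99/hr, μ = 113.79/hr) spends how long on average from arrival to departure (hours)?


W = 1/(μ−λ) = 1/(113.79 − 31.99) = 1/81.80 = 0.01222 hr

Final: 0.01222 hr


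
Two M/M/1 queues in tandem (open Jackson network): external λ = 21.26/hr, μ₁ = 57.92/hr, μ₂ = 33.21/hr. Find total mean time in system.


Each node sees arrival rate λ = 21.26/hr (tandem ⇒ throughput preserved).
W₁ = 1/(μ₁−λ) = 1/(57.92−21.26) = 0.02728 hr
W₂ = 1/(μ₂−λ) = 1/(33.21−21.26) = 0.08368 hr
W_total = W₁ + W₂ = 0.02728 + 0.08368 = 0.11096 hr

Final: 0.11096 hr


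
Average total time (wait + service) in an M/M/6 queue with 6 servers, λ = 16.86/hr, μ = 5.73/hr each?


a = 2.9424; ρ = 0.4904; P₀ = 0.051956
Lq = P₀·a^c·ρ/(c!(1−ρ)²) = 0.08843
Wq = Lq/λ = 0.08843/16.86 = 0.005245 hr
W = Wq + 1/μ = 0.005245 + 0.17452 = 0.17977 hr

Final: 0.17977 hr


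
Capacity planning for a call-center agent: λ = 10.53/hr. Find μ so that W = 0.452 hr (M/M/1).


W = 1/(μ−λ) ⇒ μ − λ = 1/W = 1/0.452 = 2.2124
μ = λ + 1/W = 10.53 + 2.2124 = 12.7424 per hr

Final: 12.7424 /hr


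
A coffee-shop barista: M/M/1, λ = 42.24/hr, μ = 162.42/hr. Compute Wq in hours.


ρ = 42.24/162.42 = 0.2601
Wq = ρ/(μ−λ) = 0.2601/(162.42 − 42.24) = 0.2601/120.18 = 0.002164 hr

Final: 0.002164 hr


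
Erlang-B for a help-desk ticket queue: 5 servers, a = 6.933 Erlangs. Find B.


B(c,a) = (a^c/c!) / Σ_{k=0}^{c} a^k/k!
a^5/5! = 133.482630
Σ terms (k=0..5): 1.00000 + 6.93300 + 24.03324 + 55.54083 + 96.26614 + 133.48263 = 317.255843
B = 133.482630/317.255843 = 0.420741

Final: 0.420741


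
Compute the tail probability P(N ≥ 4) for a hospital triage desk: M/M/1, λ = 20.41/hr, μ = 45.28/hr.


ρ = 20.41/45.28 = 0.4508
P(N ≥ n) = ρ^n = 0.4508^4 = 0.041281

Final: 0.041281


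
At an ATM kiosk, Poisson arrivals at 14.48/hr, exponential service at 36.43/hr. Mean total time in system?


W = 1/(μ−λ) = 1/(36.43 − 14.48) = 1/21.95 = 0.04556 hr

Final: 0.04556 hr


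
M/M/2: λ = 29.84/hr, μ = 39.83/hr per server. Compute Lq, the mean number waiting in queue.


a = λ/μ = 0.7492; ρ = a/2 = 0.3746
P₀ = 0.454977
Lq = P₀·a^c·ρ / (c!·(1−ρ)²) = 0.454977·0.56128·0.3746/(2·0.39114)
= 0.12228

Final: 0.12228


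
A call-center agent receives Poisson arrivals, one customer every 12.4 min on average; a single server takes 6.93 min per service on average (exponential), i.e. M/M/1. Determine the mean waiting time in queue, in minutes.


λ = 60/12.4 = 4.8387 /hr
μ = 60/6.93 = 8.6580 /hr
ρ = λ/μ = 4.8387/8.6580 = 0.5589
Wq = ρ/(μ−λ) = 0.5589/(8.6580−4.8387) = 0.14633 hr
In minutes: 0.14633·60 = 8.780 min

Final: 8.780 min


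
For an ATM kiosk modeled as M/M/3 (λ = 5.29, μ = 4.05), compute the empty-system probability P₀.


a = λ/μ = 5.29/4.05 = 1.3062; ρ = a/c = 0.4354
Σ_{k=0}^{2} a^k/k! (terms k=0..2) = 1.00000 + 1.30617 + 0.85304 = 3.15922
Tail: a^3/(3!(1−ρ)) = 2.22845/(6·0.5646) = 0.65781
P₀ = 1/(3.15922 + 0.65781) = 1/3.81703 = 0.261984

Final: 0.261984


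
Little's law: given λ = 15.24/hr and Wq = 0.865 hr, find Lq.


Lq = λWq = 15.24·0.865 = 13.1826

Final: 13.1826


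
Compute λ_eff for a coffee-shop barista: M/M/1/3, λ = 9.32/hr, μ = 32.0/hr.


ρ = 0.2913; P_K = (1−ρ)ρ^3/(1−ρ^4) = 0.017637
λ_eff = λ(1 − P_K) = 9.32·(1 − 0.017637) = 9.32·0.982363 = 9.1556 /hr

Final: 9.1556 /hr


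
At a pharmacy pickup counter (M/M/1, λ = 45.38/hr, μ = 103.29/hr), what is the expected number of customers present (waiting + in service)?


ρ = λ/μ = 45.38/103.29 = 0.4393
L = ρ/(1−ρ) = 0.4393/(1 − 0.4393) = 0.4393/0.5607 = 0.7836

Final: 0.7836


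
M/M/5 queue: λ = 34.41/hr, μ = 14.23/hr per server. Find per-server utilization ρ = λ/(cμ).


ρ = λ/(cμ) = 34.41/(5·14.23) = 34.41/71.15 = 0.4836

Final: 0.4836


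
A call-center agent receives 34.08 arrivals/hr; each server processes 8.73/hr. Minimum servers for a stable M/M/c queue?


Stability requires cμ > λ ⇔ c > λ/μ.
λ/μ = 34.08/8.73 = 3.9038
Minimum integer c = ⌊3.9038⌋ + 1 = 4
Check: 4·8.73 = 34.92 > 34.08, while 3·8.73 = 26.19 ≤ 34.08

Final: 4 servers


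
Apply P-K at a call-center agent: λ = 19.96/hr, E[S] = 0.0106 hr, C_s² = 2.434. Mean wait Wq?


ρ = λ·E[S] = 19.96·0.0106 = 0.2116
E[S²] = E[S]²(1+C_s²) = 0.0106²·(1+2.434) = 0.0003858
Wq = λ·E[S²]/(2(1−ρ)) = 19.96·0.0003858/(2·0.7884) = 0.004884 hr

Final: 0.004884 hr


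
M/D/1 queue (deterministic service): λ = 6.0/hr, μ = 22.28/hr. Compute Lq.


ρ = 6.0/22.28 = 0.2693
M/D/1: Lq = ρ²/(2(1−ρ)) = 0.07252/(2·0.7307) = 0.04963

Final: 0.04963


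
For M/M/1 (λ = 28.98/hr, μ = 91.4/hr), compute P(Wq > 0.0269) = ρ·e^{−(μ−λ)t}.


ρ = 28.98/91.4 = 0.3171
P(Wq > t) = ρ·e^{−(μ−λ)t} = 0.3171·e^{−1.6791}
= 0.3171·0.186542 = 0.059147

Final: 0.059147


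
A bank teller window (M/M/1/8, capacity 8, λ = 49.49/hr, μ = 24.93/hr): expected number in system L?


ρ = 49.49/24.93 = 1.9852
L = ρ[1 − (K+1)ρ^K + Kρ^(K+1)] / [(1−ρ)(1−ρ^(K+1))]
Numerator: 1.9852·(1 − 9·241.191169 + 8·478.802686) = 3296.754542
Denominator: (-0.9852)·(-477.802686) = 470.711350
L = 3296.754542/470.711350 = 7.0038

Final: 7.0038


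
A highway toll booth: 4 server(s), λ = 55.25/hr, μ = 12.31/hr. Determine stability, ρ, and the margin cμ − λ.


Total capacity cμ = 4·12.31 = 49.24/hr
ρ = λ/(cμ) = 55.25/49.24 = 1.1221
Stable ⇔ ρ < 1: NO
Spare capacity = cμ − λ = 49.24 − 55.25 = -6.01/hr

Final: ρ = 1.1221; unstable; margin = -6.01/hr


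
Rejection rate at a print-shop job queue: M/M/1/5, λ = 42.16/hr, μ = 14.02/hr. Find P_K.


ρ = λ/μ = 42.16/14.02 = 3.0071
P_K = (1−ρ)ρ^K/(1−ρ^(K+1)) = (-2.0071·245.902499)/(1 − 739.461439)
= -493.558939/-738.461439 = 0.668361

Final: 0.668361


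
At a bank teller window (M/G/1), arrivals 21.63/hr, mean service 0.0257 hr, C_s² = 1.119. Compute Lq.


ρ = λ·E[S] = 21.63·0.0257 = 0.5559
Lq = ρ²(1+C_s²)/(2(1−ρ)) = 0.3090·(1+1.119)/(2·0.4441)
= 0.3090·2.1190/0.8882 = 0.73721

Final: 0.73721


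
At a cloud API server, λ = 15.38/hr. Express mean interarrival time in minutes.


Mean interarrival time = 1/λ = 1/15.38 hour = 0.06502 hour
In minutes: 0.06502 × 60 = 3.9012 min

Final: 3.9012 min


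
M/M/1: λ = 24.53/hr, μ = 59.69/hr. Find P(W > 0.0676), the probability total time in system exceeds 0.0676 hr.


W ~ Exponential(μ−λ) for M/M/1.
μ − λ = 59.69 − 24.53 = 35.1600
P(W > t) = e^{−(μ−λ)t} = e^{−2.3768} = 0.092846

Final: 0.092846


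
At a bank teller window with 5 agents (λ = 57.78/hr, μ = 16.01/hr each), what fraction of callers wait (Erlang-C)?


a = λ/μ = 3.6090; ρ = a/5 = 0.7218
P₀ = 0.022541 (from M/M/c formula)
C(c,a) = [a^c/(c!(1−ρ))]·P₀ = [612.25315/(120·0.2782)]·0.022541
= 18.33964·0.022541 = 0.413389

Final: 0.413389


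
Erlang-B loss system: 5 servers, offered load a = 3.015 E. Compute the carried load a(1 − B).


B(5,3.015) = 0.111338 (Erlang-B)
Carried load = a(1 − B) = 3.015·(1 − 0.111338) = 3.015·0.888662 = 2.6793 E

Final: 2.6793 Erlangs


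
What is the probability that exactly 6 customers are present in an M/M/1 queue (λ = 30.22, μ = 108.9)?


ρ = 30.22/108.9 = 0.2775
P_n = (1−ρ)·ρ^n = (1 − 0.2775)·0.2775^6 = 0.7225·0.0004567 = 0.0003299

Final: 0.0003299


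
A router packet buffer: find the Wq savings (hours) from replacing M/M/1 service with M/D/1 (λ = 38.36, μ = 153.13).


ρ = 38.36/153.13 = 0.2505
Wq(M/M/1) = ρ/(μ−λ) = 0.2505/114.77 = 0.002183 hr
Wq(M/D/1) = ρ/(2(μ−λ)) = 0.001091 hr
Savings = 0.002183 − 0.001091 = 0.001091 hr

Final: 0.001091 hr


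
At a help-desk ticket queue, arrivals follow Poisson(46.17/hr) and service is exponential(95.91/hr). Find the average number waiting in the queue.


ρ = 46.17/95.91 = 0.4814
Lq = ρ²/(1−ρ) = 0.2317/0.5186 = 0.4468

Final: 0.4468


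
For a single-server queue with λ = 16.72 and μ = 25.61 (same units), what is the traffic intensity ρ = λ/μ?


ρ = λ/μ = 16.72/25.61 = 0.6529

Final: 0.6529


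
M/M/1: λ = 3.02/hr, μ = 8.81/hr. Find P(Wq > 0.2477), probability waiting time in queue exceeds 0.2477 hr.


ρ = 3.02/8.81 = 0.3428
P(Wq > t) = ρ·e^{−(μ−λ)t} = 0.3428·e^{−1.4342}
= 0.3428·0.238310 = 0.081691

Final: 0.081691


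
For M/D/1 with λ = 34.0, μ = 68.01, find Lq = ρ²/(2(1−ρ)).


ρ = 34.0/68.01 = 0.4999
M/D/1: Lq = ρ²/(2(1−ρ)) = 0.2499/(2·0.5001) = 0.24989

Final: 0.24989


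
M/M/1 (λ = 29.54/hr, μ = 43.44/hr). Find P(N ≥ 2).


ρ = 29.54/43.44 = 0.6800
P(N ≥ n) = ρ^n = 0.6800^2 = 0.462425

Final: 0.462425


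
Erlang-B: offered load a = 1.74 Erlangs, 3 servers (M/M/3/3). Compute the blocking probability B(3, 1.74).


B(c,a) = (a^c/c!) / Σ_{k=0}^{c} a^k/k!
a^3/3! = 0.878004
Σ terms (k=0..3): 1.00000 + 1.74000 + 1.51380 + 0.87800 = 5.131804
B = 0.878004/5.131804 = 0.171091

Final: 0.171091


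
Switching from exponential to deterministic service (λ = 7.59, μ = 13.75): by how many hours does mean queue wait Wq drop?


ρ = 7.59/13.75 = 0.5520
Wq(M/M/1) = ρ/(μ−λ) = 0.5520/6.16 = 0.08961 hr
Wq(M/D/1) = ρ/(2(μ−λ)) = 0.04481 hr
Savings = 0.08961 − 0.04481 = 0.04481 hr

Final: 0.04481 hr


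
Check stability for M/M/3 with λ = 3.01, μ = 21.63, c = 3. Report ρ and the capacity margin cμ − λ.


Total capacity cμ = 3·21.63 = 64.89/hr
ρ = λ/(cμ) = 3.01/64.89 = 0.04639
Stable ⇔ ρ < 1: YES
Spare capacity = cμ − λ = 64.89 − 3.01 = 61.88/hr

Final: ρ = 0.04639; stable; margin = 61.88/hr


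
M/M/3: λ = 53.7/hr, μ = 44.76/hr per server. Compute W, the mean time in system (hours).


a = 1.1997; ρ = 0.3999; P₀ = 0.294203
Lq = P₀·a^c·ρ/(c!(1−ρ)²) = 0.09403
Wq = Lq/λ = 0.09403/53.7 = 0.001751 hr
W = Wq + 1/μ = 0.001751 + 0.02234 = 0.02409 hr

Final: 0.02409 hr


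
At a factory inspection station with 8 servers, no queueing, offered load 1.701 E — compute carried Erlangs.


B(8,1.701) = 0.0003173 (Erlang-B)
Carried load = a(1 − B) = 1.701·(1 − 0.0003173) = 1.701·0.999683 = 1.7005 E

Final: 1.7005 Erlangs


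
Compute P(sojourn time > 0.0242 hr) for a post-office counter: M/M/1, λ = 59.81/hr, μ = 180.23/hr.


W ~ Exponential(μ−λ) for M/M/1.
μ − λ = 180.23 − 59.81 = 120.4200
P(W > t) = e^{−(μ−λ)t} = e^{−2.9142} = 0.054249

Final: 0.054249


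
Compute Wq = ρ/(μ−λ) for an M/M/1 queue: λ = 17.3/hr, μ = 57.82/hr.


ρ = 17.3/57.82 = 0.2992
Wq = ρ/(μ−λ) = 0.2992/(57.82 − 17.3) = 0.2992/40.52 = 0.007384 hr

Final: 0.007384 hr


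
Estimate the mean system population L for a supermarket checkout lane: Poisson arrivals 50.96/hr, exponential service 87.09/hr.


ρ = λ/μ = 50.96/87.09 = 0.5851
L = ρ/(1−ρ) = 0.5851/(1 − 0.5851) = 0.5851/0.4149 = 1.4105

Final: 1.4105


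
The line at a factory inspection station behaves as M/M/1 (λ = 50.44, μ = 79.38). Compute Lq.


ρ = 50.44/79.38 = 0.6354
Lq = ρ²/(1−ρ) = 0.4038/0.3646 = 1.1075

Final: 1.1075


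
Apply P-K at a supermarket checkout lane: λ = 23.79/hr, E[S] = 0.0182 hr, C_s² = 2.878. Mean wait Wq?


ρ = λ·E[S] = 23.79·0.0182 = 0.4330
E[S²] = E[S]²(1+C_s²) = 0.0182²·(1+2.878) = 0.001285
Wq = λ·E[S²]/(2(1−ρ)) = 23.79·0.001285/(2·0.5670) = 0.02695 hr

Final: 0.02695 hr


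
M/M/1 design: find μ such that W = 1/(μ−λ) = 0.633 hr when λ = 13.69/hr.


W = 1/(μ−λ) ⇒ μ − λ = 1/W = 1/0.633 = 1.5798
μ = λ + 1/W = 13.69 + 1.5798 = 15.2698 per hr

Final: 15.2698 /hr


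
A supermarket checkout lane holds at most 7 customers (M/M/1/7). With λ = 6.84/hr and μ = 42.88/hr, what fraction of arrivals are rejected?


ρ = λ/μ = 6.84/42.88 = 0.1595
P_K = (1−ρ)ρ^K/(1−ρ^(K+1)) = (0.8405·0.000002628)/(1 − 0.0000004192)
= 0.000002209/1.000000 = 0.000002209

Final: 0.000002209


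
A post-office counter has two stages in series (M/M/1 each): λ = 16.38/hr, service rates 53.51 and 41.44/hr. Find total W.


Each node sees arrival rate λ = 16.38/hr (tandem ⇒ throughput preserved).
W₁ = 1/(μ₁−λ) = 1/(53.51−16.38) = 0.02693 hr
W₂ = 1/(μ₂−λ) = 1/(41.44−16.38) = 0.03990 hr
W_total = W₁ + W₂ = 0.02693 + 0.03990 = 0.06684 hr

Final: 0.06684 hr


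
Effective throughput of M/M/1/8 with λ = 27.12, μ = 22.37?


ρ = 1.2123; P_K = (1−ρ)ρ^8/(1−ρ^9) = 0.212754
λ_eff = λ(1 − P_K) = 27.12·(1 − 0.212754) = 27.12·0.787246 = 21.3501 /hr

Final: 21.3501 /hr


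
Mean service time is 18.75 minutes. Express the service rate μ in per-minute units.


μ = 1/(service time) in consistent units.
1 minute = 1 min, so μ = 1/18.75 = 0.05333 per minute

Final: 0.05333 /min


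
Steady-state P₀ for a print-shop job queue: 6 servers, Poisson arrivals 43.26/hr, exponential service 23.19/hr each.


a = λ/μ = 43.26/23.19 = 1.8655; ρ = a/c = 0.3109
Σ_{k=0}^{5} a^k/k! (terms k=0..5) = 1.00000 + 1.86546 + 1.73997 + 1.08195 + 0.50458 + 0.18826 = 6.38021
Tail: a^6/(6!(1−ρ)) = 42.14195/(720·0.6891) = 0.08494
P₀ = 1/(6.38021 + 0.08494) = 1/6.46515 = 0.154675

Final: 0.154675


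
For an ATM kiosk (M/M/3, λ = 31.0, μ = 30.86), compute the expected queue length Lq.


a = λ/μ = 1.0045; ρ = a/3 = 0.3348
P₀ = 0.361915
Lq = P₀·a^c·ρ / (c!·(1−ρ)²) = 0.361915·1.01367·0.3348/(6·0.44243)
= 0.04628

Final: 0.04628


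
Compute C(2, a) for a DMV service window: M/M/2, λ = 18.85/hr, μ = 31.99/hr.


a = λ/μ = 0.5892; ρ = a/2 = 0.2946
P₀ = 0.544851 (from M/M/c formula)
C(c,a) = [a^c/(c!(1−ρ))]·P₀ = [0.34721/(2·0.7054)]·0.544851
= 0.24612·0.544851 = 0.134098

Final: 0.134098


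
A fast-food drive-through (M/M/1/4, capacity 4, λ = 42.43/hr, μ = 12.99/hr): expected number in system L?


ρ = 42.43/12.99 = 3.2664
L = ρ[1 − (K+1)ρ^K + Kρ^(K+1)] / [(1−ρ)(1−ρ^(K+1))]
Numerator: 3.2664·(1 − 5·113.829682 + 4·371.808577) = 3002.064247
Denominator: (-2.2664)·(-370.808577) = 840.385257
L = 3002.064247/840.385257 = 3.5722

Final: 3.5722


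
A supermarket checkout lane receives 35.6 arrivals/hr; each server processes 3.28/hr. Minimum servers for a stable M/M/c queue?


Stability requires cμ > λ ⇔ c > λ/μ.
λ/μ = 35.6/3.28 = 10.8537
Minimum integer c = ⌊10.8537⌋ + 1 = 11
Check: 11·3.28 = 36.08 > 35.6, while 10·3.28 = 32.80 ≤ 35.6

Final: 11 servers


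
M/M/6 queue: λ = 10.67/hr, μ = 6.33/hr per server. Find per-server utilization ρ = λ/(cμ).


ρ = λ/(cμ) = 10.67/(6·6.33) = 10.67/37.98 = 0.2809

Final: 0.2809


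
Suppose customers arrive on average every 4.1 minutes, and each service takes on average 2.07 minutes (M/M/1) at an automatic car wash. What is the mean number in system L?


λ = 60/4.1 = 14.6341 /hr
μ = 60/2.07 = 28.9855 /hr
ρ = λ/μ = 14.6341/28.9855 = 0.5049
L = ρ/(1−ρ) = 0.5049/0.4951 = 1.0197

Final: 1.0197


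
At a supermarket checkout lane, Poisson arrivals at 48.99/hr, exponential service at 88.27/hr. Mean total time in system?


W = 1/(μ−λ) = 1/(88.27 − 48.99) = 1/39.28 = 0.02546 hr

Final: 0.02546 hr


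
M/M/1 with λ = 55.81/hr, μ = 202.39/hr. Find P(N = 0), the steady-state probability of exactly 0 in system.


ρ = 55.81/202.39 = 0.2758
P_n = (1−ρ)·ρ^n = (1 − 0.2758)·0.2758^0 = 0.7242·1.000000 = 0.724245

Final: 0.724245


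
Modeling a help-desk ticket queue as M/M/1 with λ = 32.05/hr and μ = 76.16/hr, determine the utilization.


ρ = λ/μ = 32.05/76.16 = 0.4208

Final: 0.4208


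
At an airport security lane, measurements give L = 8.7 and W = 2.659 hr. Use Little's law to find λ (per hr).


λ = L/W = 8.7/2.659 = 3.2719 /hr

Final: 3.2719 /hr


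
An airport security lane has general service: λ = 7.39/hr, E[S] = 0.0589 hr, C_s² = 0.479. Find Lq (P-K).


ρ = λ·E[S] = 7.39·0.0589 = 0.4353
Lq = ρ²(1+C_s²)/(2(1−ρ)) = 0.1895·(1+0.479)/(2·0.5647)
= 0.1895·1.4790/1.1295 = 0.24809

Final: 0.24809


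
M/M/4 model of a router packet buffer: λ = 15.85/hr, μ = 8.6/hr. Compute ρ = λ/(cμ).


ρ = λ/(cμ) = 15.85/(4·8.6) = 15.85/34.40 = 0.4608

Final: 0.4608


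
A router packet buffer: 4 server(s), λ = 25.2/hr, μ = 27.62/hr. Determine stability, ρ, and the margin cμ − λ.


Total capacity cμ = 4·27.62 = 110.48/hr
ρ = λ/(cμ) = 25.2/110.48 = 0.2281
Stable ⇔ ρ < 1: YES
Spare capacity = cμ − λ = 110.48 − 25.2 = 85.28/hr

Final: ρ = 0.2281; stable; margin = 85.28/hr


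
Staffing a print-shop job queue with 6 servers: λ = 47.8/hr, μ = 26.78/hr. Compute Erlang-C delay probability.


a = λ/μ = 1.7849; ρ = a/6 = 0.2975
P₀ = 0.167688 (from M/M/c formula)
C(c,a) = [a^c/(c!(1−ρ))]·P₀ = [32.33731/(720·0.7025)]·0.167688
= 0.06393·0.167688 = 0.010721

Final: 0.010721


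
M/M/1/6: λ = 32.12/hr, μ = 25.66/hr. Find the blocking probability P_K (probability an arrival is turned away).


ρ = λ/μ = 32.12/25.66 = 1.2518
P_K = (1−ρ)ρ^K/(1−ρ^(K+1)) = (-0.2518·3.846921)/(1 − 4.815398)
= -0.968477/-3.815398 = 0.253834

Final: 0.253834


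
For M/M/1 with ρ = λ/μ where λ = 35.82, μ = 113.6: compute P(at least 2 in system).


ρ = 35.82/113.6 = 0.3153
P(N ≥ n) = ρ^n = 0.3153^2 = 0.099425

Final: 0.099425


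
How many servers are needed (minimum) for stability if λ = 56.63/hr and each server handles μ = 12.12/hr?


Stability requires cμ > λ ⇔ c > λ/μ.
λ/μ = 56.63/12.12 = 4.6724
Minimum integer c = ⌊4.6724⌋ + 1 = 5
Check: 5·12.12 = 60.60 > 56.63, while 4·12.12 = 48.48 ≤ 56.63

Final: 5 servers


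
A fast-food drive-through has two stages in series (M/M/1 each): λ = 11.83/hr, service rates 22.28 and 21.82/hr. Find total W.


Each node sees arrival rate λ = 11.83/hr (tandem ⇒ throughput preserved).
W₁ = 1/(μ₁−λ) = 1/(22.28−11.83) = 0.09569 hr
W₂ = 1/(μ₂−λ) = 1/(21.82−11.83) = 0.10010 hr
W_total = W₁ + W₂ = 0.09569 + 0.10010 = 0.19579 hr

Final: 0.19579 hr


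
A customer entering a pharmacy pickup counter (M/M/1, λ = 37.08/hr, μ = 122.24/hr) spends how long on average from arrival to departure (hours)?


W = 1/(μ−λ) = 1/(122.24 − 37.08) = 1/85.16 = 0.01174 hr

Final: 0.01174 hr


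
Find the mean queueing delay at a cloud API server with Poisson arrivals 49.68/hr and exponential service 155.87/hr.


ρ = 49.68/155.87 = 0.3187
Wq = ρ/(μ−λ) = 0.3187/(155.87 − 49.68) = 0.3187/106.19 = 0.003001 hr

Final: 0.003001 hr
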